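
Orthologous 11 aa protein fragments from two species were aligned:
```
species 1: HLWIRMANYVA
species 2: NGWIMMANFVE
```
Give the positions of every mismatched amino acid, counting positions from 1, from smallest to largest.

Differences at position 1 (H→N), position 2 (L→G), position 5 (R→M), position 9 (Y→F), position 11 (A→E).

1, 2, 5, 9, 11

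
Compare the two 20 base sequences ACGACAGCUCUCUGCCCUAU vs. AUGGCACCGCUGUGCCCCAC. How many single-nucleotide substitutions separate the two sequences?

Comparing position by position, 7 positions differ: 2 (C/U), 4 (A/G), 7 (G/C), 9 (U/G), 12 (C/G), 18 (U/C), 20 (U/C).

7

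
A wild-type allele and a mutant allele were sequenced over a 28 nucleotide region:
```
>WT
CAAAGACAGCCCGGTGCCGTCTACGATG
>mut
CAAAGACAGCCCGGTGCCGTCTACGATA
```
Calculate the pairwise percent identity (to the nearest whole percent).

Mismatch at position 28 (1-based): 1 of 28.
Identical positions: 27/28 = 96.43% → 96%.

96%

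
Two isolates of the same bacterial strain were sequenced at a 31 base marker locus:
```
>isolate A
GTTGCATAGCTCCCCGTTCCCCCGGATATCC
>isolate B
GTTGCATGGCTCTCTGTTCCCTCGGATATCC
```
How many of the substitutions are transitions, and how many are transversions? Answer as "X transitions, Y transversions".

4 transitions, 0 transversions

Transitions (purine↔purine or pyrimidine↔pyrimidine): 8 A→G, 13 C→T, 15 C→T, 22 C→T.
Transversions (purine↔pyrimidine): none.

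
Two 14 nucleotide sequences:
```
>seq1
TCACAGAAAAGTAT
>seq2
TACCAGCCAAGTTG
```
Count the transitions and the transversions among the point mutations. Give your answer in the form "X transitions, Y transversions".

0 transitions, 6 transversions

Mismatches (1-based):
base 2: C→A (pyrimidine→purine, transversion)
base 3: A→C (purine→pyrimidine, transversion)
base 7: A→C (purine→pyrimidine, transversion)
base 8: A→C (purine→pyrimidine, transversion)
base 13: A→T (purine→pyrimidine, transversion)
base 14: T→G (pyrimidine→purine, transversion)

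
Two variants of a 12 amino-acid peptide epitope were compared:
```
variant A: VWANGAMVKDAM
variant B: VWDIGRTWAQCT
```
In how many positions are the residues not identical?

9

The sequences differ at positions 3, 4, 6, 7, 8, 9, 10, 11, 12 (1-based) — 9 in total.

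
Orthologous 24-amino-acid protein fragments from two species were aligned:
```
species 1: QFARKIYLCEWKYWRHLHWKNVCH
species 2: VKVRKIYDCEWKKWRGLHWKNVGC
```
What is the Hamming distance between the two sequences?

Comparing position by position, 8 residues differ: 1 (Q/V), 2 (F/K), 3 (A/V), 8 (L/D), 13 (Y/K), 16 (H/G), 23 (C/G), 24 (H/C).

8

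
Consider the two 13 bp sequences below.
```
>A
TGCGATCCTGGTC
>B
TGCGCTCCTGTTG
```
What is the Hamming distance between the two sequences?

Comparing position by position, 3 positions differ: 5 (A/C), 11 (G/T), 13 (C/G).

3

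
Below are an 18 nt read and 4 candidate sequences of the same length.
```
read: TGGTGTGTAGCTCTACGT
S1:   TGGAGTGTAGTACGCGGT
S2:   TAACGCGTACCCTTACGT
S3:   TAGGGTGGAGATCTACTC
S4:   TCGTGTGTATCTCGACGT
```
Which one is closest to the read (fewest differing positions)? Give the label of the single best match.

Hamming distances to read — S1: 6; S2: 7; S3: 6; S4: 3.
Smallest is S4 with 3 mismatches.

S4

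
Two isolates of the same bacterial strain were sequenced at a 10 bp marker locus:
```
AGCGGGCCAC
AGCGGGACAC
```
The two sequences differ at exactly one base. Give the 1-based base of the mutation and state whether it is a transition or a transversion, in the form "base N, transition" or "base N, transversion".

base 7, transversion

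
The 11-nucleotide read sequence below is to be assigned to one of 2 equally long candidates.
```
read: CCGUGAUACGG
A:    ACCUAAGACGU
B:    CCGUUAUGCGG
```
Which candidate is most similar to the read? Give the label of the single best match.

B

Hamming distances to read — A: 5; B: 2.
Smallest is B with 2 mismatches.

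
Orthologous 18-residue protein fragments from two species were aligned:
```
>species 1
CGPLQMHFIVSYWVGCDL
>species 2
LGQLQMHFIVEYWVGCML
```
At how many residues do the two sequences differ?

Comparing position by position, 4 residues differ: 1 (C/L), 3 (P/Q), 11 (S/E), 17 (D/M).

4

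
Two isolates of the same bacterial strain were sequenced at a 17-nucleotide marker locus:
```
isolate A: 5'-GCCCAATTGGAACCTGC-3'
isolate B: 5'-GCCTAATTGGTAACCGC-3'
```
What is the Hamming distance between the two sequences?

The sequences differ at positions 4, 11, 13, 15 (1-based) — 4 in total.

4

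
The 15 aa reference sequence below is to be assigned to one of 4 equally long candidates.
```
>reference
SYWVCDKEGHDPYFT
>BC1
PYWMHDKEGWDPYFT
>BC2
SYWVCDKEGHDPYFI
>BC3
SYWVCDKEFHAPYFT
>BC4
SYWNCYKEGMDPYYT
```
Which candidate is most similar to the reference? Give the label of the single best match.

BC2

Hamming distances to reference — BC1: 4; BC2: 1; BC3: 2; BC4: 4.
Smallest is BC2 with 1 mismatch.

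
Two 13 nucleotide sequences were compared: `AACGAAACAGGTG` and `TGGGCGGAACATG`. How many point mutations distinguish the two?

9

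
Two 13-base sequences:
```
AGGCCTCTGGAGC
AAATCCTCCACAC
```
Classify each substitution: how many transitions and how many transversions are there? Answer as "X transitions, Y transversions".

8 transitions, 2 transversions

Mismatches (1-based):
position 2: G→A (purine→purine, transition)
position 3: G→A (purine→purine, transition)
position 4: C→T (pyrimidine→pyrimidine, transition)
position 6: T→C (pyrimidine→pyrimidine, transition)
position 7: C→T (pyrimidine→pyrimidine, transition)
position 8: T→C (pyrimidine→pyrimidine, transition)
position 9: G→C (purine→pyrimidine, transversion)
position 10: G→A (purine→purine, transition)
position 11: A→C (purine→pyrimidine, transversion)
position 12: G→A (purine→purine, transition)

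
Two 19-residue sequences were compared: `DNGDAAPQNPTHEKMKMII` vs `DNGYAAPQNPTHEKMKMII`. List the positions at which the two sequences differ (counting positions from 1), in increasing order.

Scanning 1-based: 4: D/Y.

4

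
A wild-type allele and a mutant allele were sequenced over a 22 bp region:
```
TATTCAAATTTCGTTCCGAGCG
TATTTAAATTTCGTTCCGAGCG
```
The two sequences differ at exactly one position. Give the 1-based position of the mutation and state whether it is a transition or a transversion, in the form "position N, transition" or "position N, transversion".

position 5, transition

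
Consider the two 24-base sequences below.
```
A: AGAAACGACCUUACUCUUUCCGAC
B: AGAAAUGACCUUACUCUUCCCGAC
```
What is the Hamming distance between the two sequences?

The sequences differ at positions 6, 19 (1-based) — 2 in total.

2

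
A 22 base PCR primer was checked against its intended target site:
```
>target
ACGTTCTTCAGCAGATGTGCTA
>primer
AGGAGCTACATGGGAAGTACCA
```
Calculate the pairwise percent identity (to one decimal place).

Mismatches at positions 2, 4, 5, 8, 11, 12, 13, 16, 19, 21 (1-based): 10 of 22.
Identical positions: 12/22 = 54.55% → 54.5%.

54.5%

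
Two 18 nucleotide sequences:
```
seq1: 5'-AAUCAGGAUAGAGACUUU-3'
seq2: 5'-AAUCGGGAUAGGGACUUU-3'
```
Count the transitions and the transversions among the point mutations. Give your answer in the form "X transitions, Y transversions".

2 transitions, 0 transversions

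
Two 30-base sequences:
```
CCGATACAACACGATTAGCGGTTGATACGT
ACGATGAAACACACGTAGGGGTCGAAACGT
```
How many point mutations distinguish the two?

The sequences differ at bases 1, 6, 7, 13, 14, 15, 19, 23, 26 (1-based) — 9 in total.

9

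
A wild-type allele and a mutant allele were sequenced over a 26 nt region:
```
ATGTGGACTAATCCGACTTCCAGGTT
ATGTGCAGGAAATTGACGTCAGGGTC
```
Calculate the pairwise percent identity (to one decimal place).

61.5%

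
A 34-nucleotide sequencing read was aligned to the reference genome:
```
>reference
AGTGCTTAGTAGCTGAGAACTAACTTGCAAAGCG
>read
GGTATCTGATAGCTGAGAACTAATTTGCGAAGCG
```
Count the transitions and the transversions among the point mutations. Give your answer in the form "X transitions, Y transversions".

Transitions (purine↔purine or pyrimidine↔pyrimidine): 1 A→G, 4 G→A, 5 C→T, 6 T→C, 8 A→G, 9 G→A, 24 C→T, 29 A→G.
Transversions (purine↔pyrimidine): none.

8 transitions, 0 transversions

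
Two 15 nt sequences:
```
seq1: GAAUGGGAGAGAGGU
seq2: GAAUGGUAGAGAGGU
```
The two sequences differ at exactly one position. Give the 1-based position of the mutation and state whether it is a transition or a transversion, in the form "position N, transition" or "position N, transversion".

position 7, transversion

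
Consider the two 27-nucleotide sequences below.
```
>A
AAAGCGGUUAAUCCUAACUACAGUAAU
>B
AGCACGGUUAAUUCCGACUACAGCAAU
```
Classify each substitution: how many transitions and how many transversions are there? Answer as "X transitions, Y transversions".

Transitions (purine↔purine or pyrimidine↔pyrimidine): 2 A→G, 4 G→A, 13 C→U, 15 U→C, 16 A→G, 24 U→C.
Transversions (purine↔pyrimidine): 3 A→C.

6 transitions, 1 transversion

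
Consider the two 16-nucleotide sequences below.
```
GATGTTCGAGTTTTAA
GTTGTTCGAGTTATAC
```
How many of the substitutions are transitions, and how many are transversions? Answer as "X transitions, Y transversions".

Transitions (purine↔purine or pyrimidine↔pyrimidine): none.
Transversions (purine↔pyrimidine): 2 A→T, 13 T→A, 16 A→C.

0 transitions, 3 transversions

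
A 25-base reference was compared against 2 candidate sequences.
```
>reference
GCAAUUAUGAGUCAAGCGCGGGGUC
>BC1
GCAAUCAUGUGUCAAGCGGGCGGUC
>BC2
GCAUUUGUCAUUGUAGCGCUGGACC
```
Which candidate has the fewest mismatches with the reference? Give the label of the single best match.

Hamming distances to reference — BC1: 4; BC2: 9.
Smallest is BC1 with 4 mismatches.

BC1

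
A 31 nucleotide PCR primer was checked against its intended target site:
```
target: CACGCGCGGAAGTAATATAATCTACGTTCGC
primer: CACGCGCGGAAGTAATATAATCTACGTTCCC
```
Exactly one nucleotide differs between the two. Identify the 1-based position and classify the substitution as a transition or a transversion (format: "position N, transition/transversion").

Position 30 changes G→C. G is a purine and C is a pyrimidine, so this is a transversion.

position 30, transversion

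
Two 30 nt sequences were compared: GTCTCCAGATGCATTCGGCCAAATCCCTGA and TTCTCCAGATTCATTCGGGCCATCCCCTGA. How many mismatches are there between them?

Mismatches (1-based): base 1: G→T; base 11: G→T; base 19: C→G; base 21: A→C; base 23: A→T; base 24: T→C.

6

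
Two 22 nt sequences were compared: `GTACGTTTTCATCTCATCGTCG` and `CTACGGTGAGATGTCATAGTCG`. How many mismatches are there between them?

7

Comparing position by position, 7 bases differ: 1 (G/C), 6 (T/G), 8 (T/G), 9 (T/A), 10 (C/G), 13 (C/G), 18 (C/A).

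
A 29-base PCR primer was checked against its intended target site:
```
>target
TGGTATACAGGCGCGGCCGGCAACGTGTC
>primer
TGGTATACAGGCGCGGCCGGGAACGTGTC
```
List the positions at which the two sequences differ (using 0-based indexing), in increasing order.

Scanning 0-based: 20: C/G.

20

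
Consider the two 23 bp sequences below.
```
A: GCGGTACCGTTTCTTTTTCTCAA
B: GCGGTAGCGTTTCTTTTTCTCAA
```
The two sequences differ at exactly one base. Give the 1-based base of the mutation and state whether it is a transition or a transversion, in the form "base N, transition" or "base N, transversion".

The sequences differ only at base 7: C→G (pyrimidine→purine), a transversion.

base 7, transversion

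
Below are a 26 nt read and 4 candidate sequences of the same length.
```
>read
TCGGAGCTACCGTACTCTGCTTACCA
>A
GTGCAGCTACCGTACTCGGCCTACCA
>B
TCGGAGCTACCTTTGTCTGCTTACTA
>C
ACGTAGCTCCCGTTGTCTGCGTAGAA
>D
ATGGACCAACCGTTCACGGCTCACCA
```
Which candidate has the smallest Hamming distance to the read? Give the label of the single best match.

Hamming distances to read — A: 5; B: 4; C: 8; D: 8.
Smallest is B with 4 mismatches.

B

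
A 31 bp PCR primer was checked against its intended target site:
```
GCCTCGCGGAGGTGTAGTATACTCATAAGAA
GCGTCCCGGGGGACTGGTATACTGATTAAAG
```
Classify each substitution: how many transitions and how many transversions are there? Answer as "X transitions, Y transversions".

Mismatches (1-based):
position 3: C→G (pyrimidine→purine, transversion)
position 6: G→C (purine→pyrimidine, transversion)
position 10: A→G (purine→purine, transition)
position 13: T→A (pyrimidine→purine, transversion)
position 14: G→C (purine→pyrimidine, transversion)
position 16: A→G (purine→purine, transition)
position 24: C→G (pyrimidine→purine, transversion)
position 27: A→T (purine→pyrimidine, transversion)
position 29: G→A (purine→purine, transition)
position 31: A→G (purine→purine, transition)

4 transitions, 6 transversions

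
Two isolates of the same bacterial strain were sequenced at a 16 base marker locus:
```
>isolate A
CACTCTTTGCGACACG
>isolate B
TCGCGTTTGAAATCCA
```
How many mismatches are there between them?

10

The sequences differ at positions 1, 2, 3, 4, 5, 10, 11, 13, 14, 16 (1-based) — 10 in total.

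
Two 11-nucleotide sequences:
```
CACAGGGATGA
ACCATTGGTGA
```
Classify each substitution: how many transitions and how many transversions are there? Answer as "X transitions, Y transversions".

Mismatches (1-based):
site 1: C→A (pyrimidine→purine, transversion)
site 2: A→C (purine→pyrimidine, transversion)
site 5: G→T (purine→pyrimidine, transversion)
site 6: G→T (purine→pyrimidine, transversion)
site 8: A→G (purine→purine, transition)

1 transition, 4 transversions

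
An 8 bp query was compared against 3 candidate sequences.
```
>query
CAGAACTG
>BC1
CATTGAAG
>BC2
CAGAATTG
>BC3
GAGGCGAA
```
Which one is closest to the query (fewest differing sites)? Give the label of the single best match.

BC2

BC1 differs at 5 sites; BC2 differs at 1 site; BC3 differs at 6 sites. The closest is BC2.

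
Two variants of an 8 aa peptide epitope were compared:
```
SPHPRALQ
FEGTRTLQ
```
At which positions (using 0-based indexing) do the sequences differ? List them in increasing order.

Scanning 0-based: 0: S/F; 1: P/E; 2: H/G; 3: P/T; 5: A/T.

0, 1, 2, 3, 5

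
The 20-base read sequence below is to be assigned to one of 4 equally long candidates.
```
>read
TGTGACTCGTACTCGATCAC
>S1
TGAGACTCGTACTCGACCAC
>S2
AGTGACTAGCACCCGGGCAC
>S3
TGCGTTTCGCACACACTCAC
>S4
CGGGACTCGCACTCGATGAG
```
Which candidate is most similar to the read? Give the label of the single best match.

S1 differs at 2 sites; S2 differs at 6 sites; S3 differs at 7 sites; S4 differs at 5 sites. The closest is S1.

S1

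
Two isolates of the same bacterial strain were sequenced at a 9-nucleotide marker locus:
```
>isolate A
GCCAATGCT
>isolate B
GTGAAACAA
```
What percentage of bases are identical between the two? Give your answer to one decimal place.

6 positions differ (2, 3, 6, 7, 8, 9), so 3 of 9 match: 3/9 = 33.33%.

33.3%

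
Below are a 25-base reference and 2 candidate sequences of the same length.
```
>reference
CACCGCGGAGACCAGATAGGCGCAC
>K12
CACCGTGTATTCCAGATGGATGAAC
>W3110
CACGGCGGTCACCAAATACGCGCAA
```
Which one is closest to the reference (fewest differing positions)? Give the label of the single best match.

Hamming distances to reference — K12: 8; W3110: 6.
Smallest is W3110 with 6 mismatches.

W3110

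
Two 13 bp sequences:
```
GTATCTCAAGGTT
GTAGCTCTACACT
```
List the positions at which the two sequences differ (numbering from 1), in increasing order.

Scanning 1-based: 4: T/G; 8: A/T; 10: G/C; 11: G/A; 12: T/C.

4, 8, 10, 11, 12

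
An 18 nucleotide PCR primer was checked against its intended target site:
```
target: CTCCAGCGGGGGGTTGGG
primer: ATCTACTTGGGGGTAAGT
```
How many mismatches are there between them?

Comparing position by position, 8 positions differ: 1 (C/A), 4 (C/T), 6 (G/C), 7 (C/T), 8 (G/T), 15 (T/A), 16 (G/A), 18 (G/T).

8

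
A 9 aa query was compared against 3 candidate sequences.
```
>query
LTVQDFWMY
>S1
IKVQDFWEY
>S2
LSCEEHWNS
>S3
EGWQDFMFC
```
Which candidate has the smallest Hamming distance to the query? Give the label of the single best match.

S1

S1 differs at 3 residues; S2 differs at 7 residues; S3 differs at 6 residues. The closest is S1.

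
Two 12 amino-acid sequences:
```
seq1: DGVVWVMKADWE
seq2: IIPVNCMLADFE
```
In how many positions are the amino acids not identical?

7

Comparing position by position, 7 positions differ: 1 (D/I), 2 (G/I), 3 (V/P), 5 (W/N), 6 (V/C), 8 (K/L), 11 (W/F).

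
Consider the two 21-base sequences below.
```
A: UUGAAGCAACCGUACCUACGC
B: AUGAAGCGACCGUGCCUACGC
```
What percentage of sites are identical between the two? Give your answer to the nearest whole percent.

Mismatches at positions 1, 8, 14 (1-based): 3 of 21.
Identical positions: 18/21 = 85.71% → 86%.

86%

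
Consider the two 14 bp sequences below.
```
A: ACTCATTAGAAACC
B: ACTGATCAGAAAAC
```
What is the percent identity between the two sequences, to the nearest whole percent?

Mismatches at positions 4, 7, 13 (1-based): 3 of 14.
Identical positions: 11/14 = 78.57% → 79%.

79%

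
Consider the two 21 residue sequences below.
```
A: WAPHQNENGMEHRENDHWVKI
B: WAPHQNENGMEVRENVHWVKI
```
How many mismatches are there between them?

2

Comparing position by position, 2 residues differ: 12 (H/V), 16 (D/V).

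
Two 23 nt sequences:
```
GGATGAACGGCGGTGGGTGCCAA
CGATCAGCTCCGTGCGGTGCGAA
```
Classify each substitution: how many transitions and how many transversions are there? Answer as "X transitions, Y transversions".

1 transition, 8 transversions

Transitions (purine↔purine or pyrimidine↔pyrimidine): 7 A→G.
Transversions (purine↔pyrimidine): 1 G→C, 5 G→C, 9 G→T, 10 G→C, 13 G→T, 14 T→G, 15 G→C, 21 C→G.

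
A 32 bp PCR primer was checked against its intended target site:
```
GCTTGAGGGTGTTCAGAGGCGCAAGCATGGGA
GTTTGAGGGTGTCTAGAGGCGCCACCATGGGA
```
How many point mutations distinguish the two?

Comparing position by position, 5 positions differ: 2 (C/T), 13 (T/C), 14 (C/T), 23 (A/C), 25 (G/C).

5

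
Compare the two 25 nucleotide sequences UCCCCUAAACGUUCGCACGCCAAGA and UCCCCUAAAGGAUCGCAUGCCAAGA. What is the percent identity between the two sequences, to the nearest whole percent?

Mismatches at positions 10, 12, 18 (1-based): 3 of 25.
Identical positions: 22/25 = 88% → 88%.

88%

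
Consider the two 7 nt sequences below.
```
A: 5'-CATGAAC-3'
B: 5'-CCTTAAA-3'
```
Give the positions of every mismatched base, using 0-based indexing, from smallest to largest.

Differences at position 1 (A→C), position 3 (G→T), position 6 (C→A).

1, 3, 6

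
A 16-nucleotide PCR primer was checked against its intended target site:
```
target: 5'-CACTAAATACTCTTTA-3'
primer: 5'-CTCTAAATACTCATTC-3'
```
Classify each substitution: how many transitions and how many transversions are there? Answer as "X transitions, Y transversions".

Mismatches (1-based):
base 2: A→T (purine→pyrimidine, transversion)
base 13: T→A (pyrimidine→purine, transversion)
base 16: A→C (purine→pyrimidine, transversion)

0 transitions, 3 transversions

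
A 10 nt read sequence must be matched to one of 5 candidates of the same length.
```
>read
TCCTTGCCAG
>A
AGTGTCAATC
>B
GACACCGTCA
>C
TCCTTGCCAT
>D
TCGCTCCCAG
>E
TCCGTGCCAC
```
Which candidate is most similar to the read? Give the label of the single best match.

A differs at 9 bases; B differs at 9 bases; C differs at 1 base; D differs at 3 bases; E differs at 2 bases. The closest is C.

C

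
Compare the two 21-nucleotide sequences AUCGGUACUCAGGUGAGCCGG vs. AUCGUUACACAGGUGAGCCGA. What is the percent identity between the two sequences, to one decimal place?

Mismatches at positions 5, 9, 21 (1-based): 3 of 21.
Identical positions: 18/21 = 85.71% → 85.7%.

85.7%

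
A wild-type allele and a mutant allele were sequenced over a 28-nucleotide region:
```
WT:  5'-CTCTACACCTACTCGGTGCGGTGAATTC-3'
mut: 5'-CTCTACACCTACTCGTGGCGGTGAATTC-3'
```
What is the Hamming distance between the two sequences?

2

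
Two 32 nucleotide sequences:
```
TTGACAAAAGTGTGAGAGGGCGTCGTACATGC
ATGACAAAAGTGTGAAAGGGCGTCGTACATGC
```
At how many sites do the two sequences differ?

The sequences differ at sites 1, 16 (1-based) — 2 in total.

2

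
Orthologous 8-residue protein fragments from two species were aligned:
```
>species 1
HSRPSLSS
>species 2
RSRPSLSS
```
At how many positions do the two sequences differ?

The sequences differ at positions 1 (1-based) — 1 in total.

1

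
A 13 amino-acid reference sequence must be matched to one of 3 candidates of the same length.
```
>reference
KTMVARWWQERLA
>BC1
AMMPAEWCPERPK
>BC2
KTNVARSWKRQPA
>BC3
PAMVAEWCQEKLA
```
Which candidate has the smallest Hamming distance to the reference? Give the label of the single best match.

Hamming distances to reference — BC1: 8; BC2: 6; BC3: 5.
Smallest is BC3 with 5 mismatches.

BC3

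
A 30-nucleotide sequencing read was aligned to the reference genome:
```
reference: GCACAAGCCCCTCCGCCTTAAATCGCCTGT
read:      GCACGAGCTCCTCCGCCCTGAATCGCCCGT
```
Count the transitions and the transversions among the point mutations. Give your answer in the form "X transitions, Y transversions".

Mismatches (1-based):
site 5: A→G (purine→purine, transition)
site 9: C→T (pyrimidine→pyrimidine, transition)
site 18: T→C (pyrimidine→pyrimidine, transition)
site 20: A→G (purine→purine, transition)
site 28: T→C (pyrimidine→pyrimidine, transition)

5 transitions, 0 transversions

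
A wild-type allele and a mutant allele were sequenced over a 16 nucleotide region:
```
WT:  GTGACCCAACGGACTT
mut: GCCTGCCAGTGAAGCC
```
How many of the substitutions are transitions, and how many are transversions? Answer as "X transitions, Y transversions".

Mismatches (1-based):
base 2: T→C (pyrimidine→pyrimidine, transition)
base 3: G→C (purine→pyrimidine, transversion)
base 4: A→T (purine→pyrimidine, transversion)
base 5: C→G (pyrimidine→purine, transversion)
base 9: A→G (purine→purine, transition)
base 10: C→T (pyrimidine→pyrimidine, transition)
base 12: G→A (purine→purine, transition)
base 14: C→G (pyrimidine→purine, transversion)
base 15: T→C (pyrimidine→pyrimidine, transition)
base 16: T→C (pyrimidine→pyrimidine, transition)

6 transitions, 4 transversions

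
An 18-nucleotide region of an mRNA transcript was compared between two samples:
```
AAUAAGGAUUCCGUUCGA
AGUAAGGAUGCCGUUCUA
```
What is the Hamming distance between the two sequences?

3

The sequences differ at positions 2, 10, 17 (1-based) — 3 in total.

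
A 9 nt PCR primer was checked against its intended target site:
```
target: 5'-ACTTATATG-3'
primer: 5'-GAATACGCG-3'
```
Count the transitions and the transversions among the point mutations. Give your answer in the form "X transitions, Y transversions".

4 transitions, 2 transversions

Mismatches (1-based):
site 1: A→G (purine→purine, transition)
site 2: C→A (pyrimidine→purine, transversion)
site 3: T→A (pyrimidine→purine, transversion)
site 6: T→C (pyrimidine→pyrimidine, transition)
site 7: A→G (purine→purine, transition)
site 8: T→C (pyrimidine→pyrimidine, transition)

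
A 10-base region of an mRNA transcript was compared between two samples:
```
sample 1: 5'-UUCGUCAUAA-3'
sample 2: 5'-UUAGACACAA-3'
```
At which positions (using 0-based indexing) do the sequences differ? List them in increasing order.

2, 4, 7

Differences at position 2 (C→A), position 4 (U→A), position 7 (U→C).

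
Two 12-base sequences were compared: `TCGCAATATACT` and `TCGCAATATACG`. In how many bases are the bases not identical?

1

Mismatches (1-based): base 12: T→G.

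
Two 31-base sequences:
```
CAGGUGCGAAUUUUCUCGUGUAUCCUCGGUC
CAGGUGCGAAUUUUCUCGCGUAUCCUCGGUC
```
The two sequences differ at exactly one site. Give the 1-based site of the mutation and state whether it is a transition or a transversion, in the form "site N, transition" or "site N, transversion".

site 19, transition

Site 19 changes U→C. U is a pyrimidine and C is a pyrimidine, so this is a transition.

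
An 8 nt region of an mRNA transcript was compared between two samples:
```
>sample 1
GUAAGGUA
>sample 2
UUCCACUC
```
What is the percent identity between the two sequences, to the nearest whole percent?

25%

Mismatches at positions 1, 3, 4, 5, 6, 8 (1-based): 6 of 8.
Identical positions: 2/8 = 25% → 25%.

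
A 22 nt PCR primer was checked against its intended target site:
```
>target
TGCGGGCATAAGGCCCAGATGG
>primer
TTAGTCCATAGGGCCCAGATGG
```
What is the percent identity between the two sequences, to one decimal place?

77.3%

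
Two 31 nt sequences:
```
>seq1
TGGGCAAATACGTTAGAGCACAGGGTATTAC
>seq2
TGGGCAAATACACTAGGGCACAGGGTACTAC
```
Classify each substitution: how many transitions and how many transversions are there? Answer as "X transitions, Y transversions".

4 transitions, 0 transversions

Transitions (purine↔purine or pyrimidine↔pyrimidine): 12 G→A, 13 T→C, 17 A→G, 28 T→C.
Transversions (purine↔pyrimidine): none.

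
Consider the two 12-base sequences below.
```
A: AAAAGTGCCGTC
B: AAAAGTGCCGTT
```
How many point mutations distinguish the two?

1

The sequences differ at bases 12 (1-based) — 1 in total.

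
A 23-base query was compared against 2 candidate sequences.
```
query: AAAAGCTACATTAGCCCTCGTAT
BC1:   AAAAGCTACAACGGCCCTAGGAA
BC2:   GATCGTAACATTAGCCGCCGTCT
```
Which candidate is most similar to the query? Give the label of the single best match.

BC1

Hamming distances to query — BC1: 6; BC2: 8.
Smallest is BC1 with 6 mismatches.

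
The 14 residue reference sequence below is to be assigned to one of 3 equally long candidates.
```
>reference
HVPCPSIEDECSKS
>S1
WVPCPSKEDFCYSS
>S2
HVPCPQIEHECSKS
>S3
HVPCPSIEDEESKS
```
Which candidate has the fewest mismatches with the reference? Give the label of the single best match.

S1 differs at 5 positions; S2 differs at 2 positions; S3 differs at 1 position. The closest is S3.

S3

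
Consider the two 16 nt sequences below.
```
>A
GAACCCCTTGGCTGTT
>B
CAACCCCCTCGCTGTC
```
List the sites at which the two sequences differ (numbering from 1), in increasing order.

1, 8, 10, 16

Differences at site 1 (G→C), site 8 (T→C), site 10 (G→C), site 16 (T→C).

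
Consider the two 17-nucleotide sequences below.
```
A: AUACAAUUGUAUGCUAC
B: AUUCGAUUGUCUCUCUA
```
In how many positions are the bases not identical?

The sequences differ at positions 3, 5, 11, 13, 14, 15, 16, 17 (1-based) — 8 in total.

8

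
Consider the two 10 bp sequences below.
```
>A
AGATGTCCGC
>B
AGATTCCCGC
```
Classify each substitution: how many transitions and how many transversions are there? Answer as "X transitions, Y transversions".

1 transition, 1 transversion

Mismatches (1-based):
base 5: G→T (purine→pyrimidine, transversion)
base 6: T→C (pyrimidine→pyrimidine, transition)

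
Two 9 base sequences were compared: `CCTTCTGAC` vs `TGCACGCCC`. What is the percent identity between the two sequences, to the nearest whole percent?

22%

7 positions differ (1, 2, 3, 4, 6, 7, 8), so 2 of 9 match: 2/9 = 22.22%.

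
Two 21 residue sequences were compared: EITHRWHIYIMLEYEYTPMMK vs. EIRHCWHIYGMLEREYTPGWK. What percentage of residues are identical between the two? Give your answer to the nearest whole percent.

6 positions differ (3, 5, 10, 14, 19, 20), so 15 of 21 match: 15/21 = 71.43%.

71%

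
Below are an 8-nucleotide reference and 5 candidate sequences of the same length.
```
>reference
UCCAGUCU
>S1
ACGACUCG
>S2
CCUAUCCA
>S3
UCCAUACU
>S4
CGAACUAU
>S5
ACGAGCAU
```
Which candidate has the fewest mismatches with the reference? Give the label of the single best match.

S1 differs at 4 bases; S2 differs at 5 bases; S3 differs at 2 bases; S4 differs at 5 bases; S5 differs at 4 bases. The closest is S3.

S3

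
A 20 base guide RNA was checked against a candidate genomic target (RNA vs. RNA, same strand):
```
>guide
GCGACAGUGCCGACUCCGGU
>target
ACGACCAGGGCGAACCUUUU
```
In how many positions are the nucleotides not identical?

10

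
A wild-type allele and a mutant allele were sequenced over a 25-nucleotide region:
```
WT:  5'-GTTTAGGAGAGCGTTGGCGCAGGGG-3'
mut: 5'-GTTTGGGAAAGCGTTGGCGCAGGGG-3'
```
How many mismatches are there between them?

Mismatches (1-based): base 5: A→G; base 9: G→A.

2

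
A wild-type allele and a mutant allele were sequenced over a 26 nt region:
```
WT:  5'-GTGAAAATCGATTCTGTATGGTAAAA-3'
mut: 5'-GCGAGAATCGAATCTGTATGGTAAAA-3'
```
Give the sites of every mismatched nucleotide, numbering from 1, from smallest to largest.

Differences at site 2 (T→C), site 5 (A→G), site 12 (T→A).

2, 5, 12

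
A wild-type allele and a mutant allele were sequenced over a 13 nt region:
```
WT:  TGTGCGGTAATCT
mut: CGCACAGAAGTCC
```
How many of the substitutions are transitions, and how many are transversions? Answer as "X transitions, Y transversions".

Transitions (purine↔purine or pyrimidine↔pyrimidine): 1 T→C, 3 T→C, 4 G→A, 6 G→A, 10 A→G, 13 T→C.
Transversions (purine↔pyrimidine): 8 T→A.

6 transitions, 1 transversion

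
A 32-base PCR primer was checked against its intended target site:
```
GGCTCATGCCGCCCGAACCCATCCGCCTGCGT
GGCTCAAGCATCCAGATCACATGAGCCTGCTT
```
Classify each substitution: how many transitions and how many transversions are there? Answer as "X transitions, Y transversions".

Transitions (purine↔purine or pyrimidine↔pyrimidine): none.
Transversions (purine↔pyrimidine): 7 T→A, 10 C→A, 11 G→T, 14 C→A, 17 A→T, 19 C→A, 23 C→G, 24 C→A, 31 G→T.

0 transitions, 9 transversions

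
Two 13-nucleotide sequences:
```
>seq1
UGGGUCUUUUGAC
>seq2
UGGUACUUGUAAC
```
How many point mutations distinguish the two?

4

Comparing position by position, 4 bases differ: 4 (G/U), 5 (U/A), 9 (U/G), 11 (G/A).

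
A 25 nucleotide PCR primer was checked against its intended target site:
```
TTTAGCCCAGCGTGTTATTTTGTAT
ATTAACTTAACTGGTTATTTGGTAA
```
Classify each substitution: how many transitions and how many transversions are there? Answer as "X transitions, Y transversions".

Mismatches (1-based):
site 1: T→A (pyrimidine→purine, transversion)
site 5: G→A (purine→purine, transition)
site 7: C→T (pyrimidine→pyrimidine, transition)
site 8: C→T (pyrimidine→pyrimidine, transition)
site 10: G→A (purine→purine, transition)
site 12: G→T (purine→pyrimidine, transversion)
site 13: T→G (pyrimidine→purine, transversion)
site 21: T→G (pyrimidine→purine, transversion)
site 25: T→A (pyrimidine→purine, transversion)

4 transitions, 5 transversions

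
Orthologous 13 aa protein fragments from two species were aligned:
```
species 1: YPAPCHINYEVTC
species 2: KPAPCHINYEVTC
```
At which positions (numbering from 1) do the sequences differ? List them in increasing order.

Scanning 1-based: 1: Y/K.

1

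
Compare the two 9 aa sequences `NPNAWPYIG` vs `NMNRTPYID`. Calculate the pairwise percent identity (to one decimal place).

4 positions differ (2, 4, 5, 9), so 5 of 9 match: 5/9 = 55.56%.

55.6%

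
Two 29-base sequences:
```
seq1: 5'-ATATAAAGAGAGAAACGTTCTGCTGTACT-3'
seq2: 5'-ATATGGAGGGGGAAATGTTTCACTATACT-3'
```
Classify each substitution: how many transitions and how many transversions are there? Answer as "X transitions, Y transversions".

9 transitions, 0 transversions

Transitions (purine↔purine or pyrimidine↔pyrimidine): 5 A→G, 6 A→G, 9 A→G, 11 A→G, 16 C→T, 20 C→T, 21 T→C, 22 G→A, 25 G→A.
Transversions (purine↔pyrimidine): none.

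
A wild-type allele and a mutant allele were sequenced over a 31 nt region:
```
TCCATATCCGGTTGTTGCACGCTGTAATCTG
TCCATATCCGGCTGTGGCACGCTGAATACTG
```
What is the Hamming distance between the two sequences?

5

Comparing position by position, 5 sites differ: 12 (T/C), 16 (T/G), 25 (T/A), 27 (A/T), 28 (T/A).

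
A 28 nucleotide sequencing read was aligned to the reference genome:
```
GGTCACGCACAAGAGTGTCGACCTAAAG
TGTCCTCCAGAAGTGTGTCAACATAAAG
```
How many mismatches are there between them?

The sequences differ at sites 1, 5, 6, 7, 10, 14, 20, 23 (1-based) — 8 in total.

8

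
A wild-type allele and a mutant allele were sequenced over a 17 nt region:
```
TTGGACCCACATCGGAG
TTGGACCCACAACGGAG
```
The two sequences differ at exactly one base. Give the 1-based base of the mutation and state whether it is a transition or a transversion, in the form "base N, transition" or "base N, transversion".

Base 12 changes T→A. T is a pyrimidine and A is a purine, so this is a transversion.

base 12, transversion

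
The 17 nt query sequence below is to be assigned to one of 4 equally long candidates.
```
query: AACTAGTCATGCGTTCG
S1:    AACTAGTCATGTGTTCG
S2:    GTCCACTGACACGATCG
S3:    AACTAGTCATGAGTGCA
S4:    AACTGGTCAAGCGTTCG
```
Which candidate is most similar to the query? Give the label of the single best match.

S1 differs at 1 position; S2 differs at 8 positions; S3 differs at 3 positions; S4 differs at 2 positions. The closest is S1.

S1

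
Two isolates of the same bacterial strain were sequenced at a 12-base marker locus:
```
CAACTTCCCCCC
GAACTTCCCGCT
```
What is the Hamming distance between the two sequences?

3

The sequences differ at bases 1, 10, 12 (1-based) — 3 in total.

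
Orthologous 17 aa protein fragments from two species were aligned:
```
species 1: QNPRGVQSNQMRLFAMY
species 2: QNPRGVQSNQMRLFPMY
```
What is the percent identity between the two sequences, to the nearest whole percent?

94%

1 position differs (15), so 16 of 17 match: 16/17 = 94.12%.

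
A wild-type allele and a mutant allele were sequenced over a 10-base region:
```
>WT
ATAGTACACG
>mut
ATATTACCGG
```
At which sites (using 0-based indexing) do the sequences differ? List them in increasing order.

Differences at site 3 (G→T), site 7 (A→C), site 8 (C→G).

3, 7, 8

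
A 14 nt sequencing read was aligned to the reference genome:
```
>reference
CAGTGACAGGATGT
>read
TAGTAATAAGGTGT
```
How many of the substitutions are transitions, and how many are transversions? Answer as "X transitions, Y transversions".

5 transitions, 0 transversions

Mismatches (1-based):
site 1: C→T (pyrimidine→pyrimidine, transition)
site 5: G→A (purine→purine, transition)
site 7: C→T (pyrimidine→pyrimidine, transition)
site 9: G→A (purine→purine, transition)
site 11: A→G (purine→purine, transition)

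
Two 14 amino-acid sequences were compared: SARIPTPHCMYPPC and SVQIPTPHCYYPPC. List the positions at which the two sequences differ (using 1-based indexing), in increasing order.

Differences at position 2 (A→V), position 3 (R→Q), position 10 (M→Y).

2, 3, 10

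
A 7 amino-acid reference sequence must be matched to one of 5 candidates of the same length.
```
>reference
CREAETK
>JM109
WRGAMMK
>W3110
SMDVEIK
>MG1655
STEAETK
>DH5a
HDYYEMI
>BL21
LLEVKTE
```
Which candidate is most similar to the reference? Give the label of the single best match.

Hamming distances to reference — JM109: 4; W3110: 5; MG1655: 2; DH5a: 6; BL21: 5.
Smallest is MG1655 with 2 mismatches.

MG1655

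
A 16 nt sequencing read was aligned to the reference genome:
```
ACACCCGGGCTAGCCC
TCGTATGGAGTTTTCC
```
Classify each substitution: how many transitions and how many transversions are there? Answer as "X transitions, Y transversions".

Transitions (purine↔purine or pyrimidine↔pyrimidine): 3 A→G, 4 C→T, 6 C→T, 9 G→A, 14 C→T.
Transversions (purine↔pyrimidine): 1 A→T, 5 C→A, 10 C→G, 12 A→T, 13 G→T.

5 transitions, 5 transversions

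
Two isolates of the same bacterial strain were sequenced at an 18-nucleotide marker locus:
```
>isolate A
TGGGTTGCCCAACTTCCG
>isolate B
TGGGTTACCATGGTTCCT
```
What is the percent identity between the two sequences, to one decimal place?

Mismatches at positions 7, 10, 11, 12, 13, 18 (1-based): 6 of 18.
Identical positions: 12/18 = 66.67% → 66.7%.

66.7%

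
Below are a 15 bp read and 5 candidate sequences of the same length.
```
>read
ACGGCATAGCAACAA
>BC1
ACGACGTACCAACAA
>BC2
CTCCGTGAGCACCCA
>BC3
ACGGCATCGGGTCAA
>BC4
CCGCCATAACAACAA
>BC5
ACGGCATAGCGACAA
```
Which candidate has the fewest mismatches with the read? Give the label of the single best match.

BC1 differs at 3 bases; BC2 differs at 9 bases; BC3 differs at 4 bases; BC4 differs at 3 bases; BC5 differs at 1 base. The closest is BC5.

BC5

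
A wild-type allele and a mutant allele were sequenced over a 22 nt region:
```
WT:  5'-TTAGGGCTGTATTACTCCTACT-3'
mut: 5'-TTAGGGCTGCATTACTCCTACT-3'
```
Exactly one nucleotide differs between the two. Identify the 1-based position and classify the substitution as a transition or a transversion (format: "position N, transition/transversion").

Position 10 changes T→C. T is a pyrimidine and C is a pyrimidine, so this is a transition.

position 10, transition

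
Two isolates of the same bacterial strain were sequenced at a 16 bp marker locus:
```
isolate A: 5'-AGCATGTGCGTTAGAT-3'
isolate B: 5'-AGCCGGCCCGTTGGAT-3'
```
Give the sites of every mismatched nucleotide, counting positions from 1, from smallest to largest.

Scanning 1-based: 4: A/C; 5: T/G; 7: T/C; 8: G/C; 13: A/G.

4, 5, 7, 8, 13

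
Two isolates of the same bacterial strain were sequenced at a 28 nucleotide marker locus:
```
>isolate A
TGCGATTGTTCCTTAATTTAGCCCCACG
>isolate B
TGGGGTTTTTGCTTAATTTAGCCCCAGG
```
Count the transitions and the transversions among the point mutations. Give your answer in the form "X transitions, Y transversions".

1 transition, 4 transversions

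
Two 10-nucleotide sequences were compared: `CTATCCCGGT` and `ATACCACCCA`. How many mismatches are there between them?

6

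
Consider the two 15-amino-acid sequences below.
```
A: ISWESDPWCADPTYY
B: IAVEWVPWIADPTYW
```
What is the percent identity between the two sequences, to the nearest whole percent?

60%

Mismatches at positions 2, 3, 5, 6, 9, 15 (1-based): 6 of 15.
Identical positions: 9/15 = 60% → 60%.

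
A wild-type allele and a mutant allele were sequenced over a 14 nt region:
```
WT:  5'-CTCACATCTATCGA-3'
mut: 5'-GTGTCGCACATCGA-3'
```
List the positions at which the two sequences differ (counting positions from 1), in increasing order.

1, 3, 4, 6, 7, 8, 9

Scanning 1-based: 1: C/G; 3: C/G; 4: A/T; 6: A/G; 7: T/C; 8: C/A; 9: T/C.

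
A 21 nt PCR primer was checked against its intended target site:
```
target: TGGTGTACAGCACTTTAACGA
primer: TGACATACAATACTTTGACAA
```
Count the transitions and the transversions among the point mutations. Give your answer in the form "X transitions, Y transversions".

7 transitions, 0 transversions

Mismatches (1-based):
site 3: G→A (purine→purine, transition)
site 4: T→C (pyrimidine→pyrimidine, transition)
site 5: G→A (purine→purine, transition)
site 10: G→A (purine→purine, transition)
site 11: C→T (pyrimidine→pyrimidine, transition)
site 17: A→G (purine→purine, transition)
site 20: G→A (purine→purine, transition)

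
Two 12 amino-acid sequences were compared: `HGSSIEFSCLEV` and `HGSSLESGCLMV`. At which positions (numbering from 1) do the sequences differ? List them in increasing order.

5, 7, 8, 11

Scanning 1-based: 5: I/L; 7: F/S; 8: S/G; 11: E/M.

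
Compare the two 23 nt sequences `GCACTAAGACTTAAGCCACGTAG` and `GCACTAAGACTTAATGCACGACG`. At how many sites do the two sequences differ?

The sequences differ at sites 15, 16, 21, 22 (1-based) — 4 in total.

4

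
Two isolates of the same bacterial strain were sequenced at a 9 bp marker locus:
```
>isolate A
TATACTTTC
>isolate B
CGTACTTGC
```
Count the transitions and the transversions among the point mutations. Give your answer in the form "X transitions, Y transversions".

2 transitions, 1 transversion

Transitions (purine↔purine or pyrimidine↔pyrimidine): 1 T→C, 2 A→G.
Transversions (purine↔pyrimidine): 8 T→G.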